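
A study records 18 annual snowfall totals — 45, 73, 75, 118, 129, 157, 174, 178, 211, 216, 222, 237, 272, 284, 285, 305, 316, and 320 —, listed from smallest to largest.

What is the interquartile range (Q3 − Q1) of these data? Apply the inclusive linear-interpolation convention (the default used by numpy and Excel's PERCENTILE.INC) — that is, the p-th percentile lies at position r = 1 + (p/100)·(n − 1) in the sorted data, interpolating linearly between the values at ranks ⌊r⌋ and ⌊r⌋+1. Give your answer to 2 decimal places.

n = 18.
P25: r = 5.25; ranks 5–6 are 129, 157; interpolating gives 136.
P75: r = 13.75; ranks 13–14 are 272, 284; interpolating gives 281.
Difference: 281 − 136 = 145.

145.00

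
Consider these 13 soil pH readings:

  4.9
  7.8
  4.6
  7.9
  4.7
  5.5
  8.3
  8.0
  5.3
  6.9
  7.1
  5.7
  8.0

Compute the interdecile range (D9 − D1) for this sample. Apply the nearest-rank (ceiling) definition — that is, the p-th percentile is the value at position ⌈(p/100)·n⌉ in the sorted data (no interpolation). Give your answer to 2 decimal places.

Sorted: 4.6, 4.7, 4.9, 5.3, 5.5, 5.7, 6.9, 7.1, 7.8, 7.9, 8.0, 8.0, 8.3.
n = 13.
P10: rank ⌈10/100·13⌉ = 2 → 4.7.
P90: rank ⌈90/100·13⌉ = 12 → 8.
Difference: 8 − 4.7 = 3.3.

3.30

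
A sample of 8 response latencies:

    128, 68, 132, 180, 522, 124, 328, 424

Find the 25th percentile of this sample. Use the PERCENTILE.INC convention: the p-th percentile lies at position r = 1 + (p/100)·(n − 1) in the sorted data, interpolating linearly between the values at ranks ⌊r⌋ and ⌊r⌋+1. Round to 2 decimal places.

127.00

Sorted: 68, 124, 128, 132, 180, 328, 424, 522.
n = 8.
r = 1 + (25/100)·(8 − 1) = 1 + 1.75 = 2.75.
Rank 2 is 124 and rank 3 is 128.
Interpolate: 124 + 0.75·(128 − 124) = 124 + 0.75·4 = 127.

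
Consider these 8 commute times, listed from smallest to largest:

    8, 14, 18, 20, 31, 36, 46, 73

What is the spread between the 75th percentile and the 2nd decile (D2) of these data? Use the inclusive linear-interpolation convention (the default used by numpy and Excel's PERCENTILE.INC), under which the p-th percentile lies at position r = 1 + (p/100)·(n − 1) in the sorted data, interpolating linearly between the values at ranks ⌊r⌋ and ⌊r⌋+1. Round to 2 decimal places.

n = 8.
P20: r = 2.4; ranks 2–3 are 14, 18; interpolating gives 15.6.
P75: r = 6.25; ranks 6–7 are 36, 46; interpolating gives 38.5.
Difference: 38.5 − 15.6 = 22.9.

22.90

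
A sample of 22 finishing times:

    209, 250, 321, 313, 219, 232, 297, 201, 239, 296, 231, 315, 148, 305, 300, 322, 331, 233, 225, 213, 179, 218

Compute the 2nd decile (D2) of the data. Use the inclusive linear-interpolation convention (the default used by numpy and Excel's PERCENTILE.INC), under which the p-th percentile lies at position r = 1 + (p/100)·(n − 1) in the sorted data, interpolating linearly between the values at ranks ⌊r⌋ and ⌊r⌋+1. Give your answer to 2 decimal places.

Sorted: 148, 179, 201, 209, 213, 218, 219, 225, 231, 232, 233, 239, 250, 296, 297, 300, 305, 313, 315, 321, 322, 331.
n = 22.
r = 1 + (20/100)·(22 − 1) = 1 + 4.2 = 5.2.
Rank 5 is 213 and rank 6 is 218.
Interpolate: 213 + 0.2·(218 − 213) = 213 + 0.2·5 = 214.

214.00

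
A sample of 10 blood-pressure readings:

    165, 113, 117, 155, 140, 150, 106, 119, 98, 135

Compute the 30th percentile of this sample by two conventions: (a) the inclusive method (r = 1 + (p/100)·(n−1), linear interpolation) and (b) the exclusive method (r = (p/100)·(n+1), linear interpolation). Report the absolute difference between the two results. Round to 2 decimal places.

Sorted: 98, 106, 113, 117, 119, 135, 140, 150, 155, 165.
n = 10.
(a) r = 3.7; between ranks 3 (113) and 4 (117): 115.8.
(b) r = 3.3; between ranks 3 (113) and 4 (117): 114.2.
|115.8 − 114.2| = 1.6.

1.60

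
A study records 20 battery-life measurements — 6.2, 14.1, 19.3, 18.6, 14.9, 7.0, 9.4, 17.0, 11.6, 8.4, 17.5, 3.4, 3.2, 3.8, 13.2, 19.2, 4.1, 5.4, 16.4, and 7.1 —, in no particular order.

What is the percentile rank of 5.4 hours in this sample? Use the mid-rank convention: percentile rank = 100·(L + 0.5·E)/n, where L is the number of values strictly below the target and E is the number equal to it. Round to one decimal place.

22.5

Sorted: 3.2, 3.4, 3.8, 4.1, 5.4, 6.2, 7.0, 7.1, 8.4, 9.4, 11.6, 13.2, 14.1, 14.9, 16.4, 17.0, 17.5, 18.6, 19.2, 19.3.
Count below 5.4: L = 4; count equal: E = 1; n = 20.
Percentile rank = 100·(4 + 0.5·1)/20 = 100·4.5/20 = 22.5.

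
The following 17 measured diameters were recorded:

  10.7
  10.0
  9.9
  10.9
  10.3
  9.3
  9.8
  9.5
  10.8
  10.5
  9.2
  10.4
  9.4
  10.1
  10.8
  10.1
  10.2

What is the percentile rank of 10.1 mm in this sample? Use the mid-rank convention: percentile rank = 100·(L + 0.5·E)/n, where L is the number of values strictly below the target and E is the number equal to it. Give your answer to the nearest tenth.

47.1

Sorted: 9.2, 9.3, 9.4, 9.5, 9.8, 9.9, 10.0, 10.1, 10.1, 10.2, 10.3, 10.4, 10.5, 10.7, 10.8, 10.8, 10.9.
Count below 10.1: L = 7; count equal: E = 2; n = 17.
Percentile rank = 100·(7 + 0.5·2)/17 = 100·8/17 = 47.06.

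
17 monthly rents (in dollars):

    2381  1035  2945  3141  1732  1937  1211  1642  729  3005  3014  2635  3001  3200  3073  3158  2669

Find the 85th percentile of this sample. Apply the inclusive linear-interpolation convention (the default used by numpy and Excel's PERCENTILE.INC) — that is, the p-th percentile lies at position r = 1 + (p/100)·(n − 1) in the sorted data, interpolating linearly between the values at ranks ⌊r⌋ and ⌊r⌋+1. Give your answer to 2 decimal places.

3113.80

Sorted: 729, 1035, 1211, 1642, 1732, 1937, 2381, 2635, 2669, 2945, 3001, 3005, 3014, 3073, 3141, 3158, 3200.
n = 17.
r = 1 + (85/100)·(17 − 1) = 1 + 13.6 = 14.6.
Rank 14 is 3073 and rank 15 is 3141.
Interpolate: 3073 + 0.6·(3141 − 3073) = 3073 + 0.6·68 = 3113.8.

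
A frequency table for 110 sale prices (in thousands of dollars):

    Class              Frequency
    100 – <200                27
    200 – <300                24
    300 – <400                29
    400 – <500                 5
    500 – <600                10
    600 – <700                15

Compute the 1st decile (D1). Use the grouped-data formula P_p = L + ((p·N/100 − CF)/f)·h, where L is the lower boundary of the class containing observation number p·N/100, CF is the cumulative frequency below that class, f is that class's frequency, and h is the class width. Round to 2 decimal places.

N = 110; target position k = 10/100 · 110 = 11.
Cumulative frequencies: 27, 51, 80, 85, 95, 110.
Observation 11 falls in the class 100 – <200.
L = 100, CF = 0, f = 27, h = 100.
P10 = 100 + ((11 − 0)/27)·100 = 100 + 40.7407 = 140.741.

140.74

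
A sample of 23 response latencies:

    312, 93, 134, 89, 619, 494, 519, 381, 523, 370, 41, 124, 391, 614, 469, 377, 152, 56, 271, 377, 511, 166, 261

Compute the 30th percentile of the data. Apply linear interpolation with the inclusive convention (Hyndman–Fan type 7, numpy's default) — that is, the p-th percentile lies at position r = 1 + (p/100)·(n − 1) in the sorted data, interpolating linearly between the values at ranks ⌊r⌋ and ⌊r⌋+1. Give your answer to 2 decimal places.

160.40

Sorted: 41, 56, 89, 93, 124, 134, 152, 166, 261, 271, 312, 370, 377, 377, 381, 391, 469, 494, 511, 519, 523, 614, 619.
n = 23.
r = 1 + (30/100)·(23 − 1) = 1 + 6.6 = 7.6.
Rank 7 is 152 and rank 8 is 166.
Interpolate: 152 + 0.6·(166 − 152) = 152 + 0.6·14 = 160.4.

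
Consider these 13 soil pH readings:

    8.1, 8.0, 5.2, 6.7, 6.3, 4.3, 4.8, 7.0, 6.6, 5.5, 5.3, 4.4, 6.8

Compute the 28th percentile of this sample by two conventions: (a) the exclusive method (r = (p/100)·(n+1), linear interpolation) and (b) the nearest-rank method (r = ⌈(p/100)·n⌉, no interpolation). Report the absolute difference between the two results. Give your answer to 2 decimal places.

0.03

Sorted: 4.3, 4.4, 4.8, 5.2, 5.3, 5.5, 6.3, 6.6, 6.7, 6.8, 7.0, 8.0, 8.1.
n = 13.
(a) r = 3.92; between ranks 3 (4.8) and 4 (5.2): 5.168.
(b) the nearest-rank method: rank 4 → 5.2.
|5.168 − 5.2| = 0.032.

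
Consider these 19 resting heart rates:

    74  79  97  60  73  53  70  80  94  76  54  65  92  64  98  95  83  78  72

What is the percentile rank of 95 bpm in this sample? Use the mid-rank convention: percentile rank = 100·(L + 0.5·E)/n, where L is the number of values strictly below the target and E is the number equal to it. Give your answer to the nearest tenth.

Sorted: 53, 54, 60, 64, 65, 70, 72, 73, 74, 76, 78, 79, 80, 83, 92, 94, 95, 97, 98.
Count below 95: L = 16; count equal: E = 1; n = 19.
Percentile rank = 100·(16 + 0.5·1)/19 = 100·16.5/19 = 86.84.

86.8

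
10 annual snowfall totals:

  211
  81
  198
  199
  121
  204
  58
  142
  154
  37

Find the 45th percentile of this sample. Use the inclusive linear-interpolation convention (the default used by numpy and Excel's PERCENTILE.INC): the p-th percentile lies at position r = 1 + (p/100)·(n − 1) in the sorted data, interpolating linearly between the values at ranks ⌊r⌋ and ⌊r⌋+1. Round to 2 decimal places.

142.60

Sorted: 37, 58, 81, 121, 142, 154, 198, 199, 204, 211.
n = 10.
r = 1 + (45/100)·(10 − 1) = 1 + 4.05 = 5.05.
Rank 5 is 142 and rank 6 is 154.
Interpolate: 142 + 0.05·(154 − 142) = 142 + 0.05·12 = 142.6.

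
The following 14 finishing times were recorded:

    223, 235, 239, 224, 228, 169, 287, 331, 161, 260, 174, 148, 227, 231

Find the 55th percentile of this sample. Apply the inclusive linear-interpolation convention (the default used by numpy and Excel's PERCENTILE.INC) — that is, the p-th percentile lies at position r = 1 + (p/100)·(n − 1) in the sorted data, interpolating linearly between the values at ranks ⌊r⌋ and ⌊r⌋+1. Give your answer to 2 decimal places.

228.45

Sorted: 148, 161, 169, 174, 223, 224, 227, 228, 231, 235, 239, 260, 287, 331.
n = 14.
r = 1 + (55/100)·(14 − 1) = 1 + 7.15 = 8.15.
Rank 8 is 228 and rank 9 is 231.
Interpolate: 228 + 0.15·(231 − 228) = 228 + 0.15·3 = 228.45.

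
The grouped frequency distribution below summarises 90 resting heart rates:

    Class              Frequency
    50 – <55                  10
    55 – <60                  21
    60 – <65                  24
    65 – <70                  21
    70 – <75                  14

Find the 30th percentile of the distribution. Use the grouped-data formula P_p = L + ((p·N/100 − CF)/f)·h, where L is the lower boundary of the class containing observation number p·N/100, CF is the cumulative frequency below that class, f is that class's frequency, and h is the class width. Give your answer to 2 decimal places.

N = 90; target position k = 30/100 · 90 = 27.
Cumulative frequencies: 10, 31, 55, 76, 90.
Observation 27 falls in the class 55 – <60.
L = 55, CF = 10, f = 21, h = 5.
P30 = 55 + ((27 − 10)/21)·5 = 55 + 4.04762 = 59.0476.

59.05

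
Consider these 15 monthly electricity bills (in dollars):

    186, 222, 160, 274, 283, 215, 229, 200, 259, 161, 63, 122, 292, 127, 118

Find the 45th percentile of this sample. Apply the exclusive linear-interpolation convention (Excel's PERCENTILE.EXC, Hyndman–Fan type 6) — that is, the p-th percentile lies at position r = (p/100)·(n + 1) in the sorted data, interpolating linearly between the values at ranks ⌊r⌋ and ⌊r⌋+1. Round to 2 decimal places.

Sorted: 63, 118, 122, 127, 160, 161, 186, 200, 215, 222, 229, 259, 274, 283, 292.
n = 15.
r = (45/100)·(15 + 1) = 7.2.
Rank 7 is 186 and rank 8 is 200.
Interpolate: 186 + 0.2·(200 − 186) = 186 + 0.2·14 = 188.8.

188.80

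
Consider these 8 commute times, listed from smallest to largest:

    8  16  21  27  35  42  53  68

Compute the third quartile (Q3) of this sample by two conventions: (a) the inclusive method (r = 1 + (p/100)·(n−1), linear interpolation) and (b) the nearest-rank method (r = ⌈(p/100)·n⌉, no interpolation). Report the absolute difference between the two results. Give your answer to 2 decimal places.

2.75

n = 8.
(a) r = 6.25; between ranks 6 (42) and 7 (53): 44.75.
(b) the nearest-rank method: rank 6 → 42.
|44.75 − 42| = 2.75.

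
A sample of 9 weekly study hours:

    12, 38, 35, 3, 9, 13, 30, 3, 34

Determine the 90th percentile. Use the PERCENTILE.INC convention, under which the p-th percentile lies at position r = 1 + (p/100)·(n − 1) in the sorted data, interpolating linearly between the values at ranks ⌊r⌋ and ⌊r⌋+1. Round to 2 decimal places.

35.60

Sorted: 3, 3, 9, 12, 13, 30, 34, 35, 38.
n = 9.
r = 1 + (90/100)·(9 − 1) = 1 + 7.2 = 8.2.
Rank 8 is 35 and rank 9 is 38.
Interpolate: 35 + 0.2·(38 − 35) = 35 + 0.2·3 = 35.6.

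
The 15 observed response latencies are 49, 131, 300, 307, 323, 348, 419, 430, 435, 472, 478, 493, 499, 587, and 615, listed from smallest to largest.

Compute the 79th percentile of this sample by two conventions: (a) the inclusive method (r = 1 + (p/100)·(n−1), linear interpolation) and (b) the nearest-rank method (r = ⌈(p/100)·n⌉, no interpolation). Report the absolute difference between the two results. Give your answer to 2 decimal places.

n = 15.
(a) r = 12.06; between ranks 12 (493) and 13 (499): 493.36.
(b) the nearest-rank method: rank 12 → 493.
|493.36 − 493| = 0.36.

0.36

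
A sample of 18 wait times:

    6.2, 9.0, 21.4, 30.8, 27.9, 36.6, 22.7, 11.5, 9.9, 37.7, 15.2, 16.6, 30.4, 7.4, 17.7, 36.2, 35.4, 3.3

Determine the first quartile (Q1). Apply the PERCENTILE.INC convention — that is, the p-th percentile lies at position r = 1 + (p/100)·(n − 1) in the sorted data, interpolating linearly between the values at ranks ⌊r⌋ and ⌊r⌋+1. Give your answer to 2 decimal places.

10.30

Sorted: 3.3, 6.2, 7.4, 9.0, 9.9, 11.5, 15.2, 16.6, 17.7, 21.4, 22.7, 27.9, 30.4, 30.8, 35.4, 36.2, 36.6, 37.7.
n = 18.
r = 1 + (25/100)·(18 − 1) = 1 + 4.25 = 5.25.
Rank 5 is 9.9 and rank 6 is 11.5.
Interpolate: 9.9 + 0.25·(11.5 − 9.9) = 9.9 + 0.25·1.6 = 10.3.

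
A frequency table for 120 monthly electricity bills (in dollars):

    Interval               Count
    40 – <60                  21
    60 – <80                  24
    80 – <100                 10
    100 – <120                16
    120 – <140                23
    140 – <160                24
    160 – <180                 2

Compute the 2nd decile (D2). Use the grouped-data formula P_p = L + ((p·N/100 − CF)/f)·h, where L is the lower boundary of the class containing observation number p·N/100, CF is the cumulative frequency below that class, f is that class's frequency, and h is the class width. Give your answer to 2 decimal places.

N = 120; target position k = 20/100 · 120 = 24.
Cumulative frequencies: 21, 45, 55, 71, 94, 118, 120.
Observation 24 falls in the class 60 – <80.
L = 60, CF = 21, f = 24, h = 20.
P20 = 60 + ((24 − 21)/24)·20 = 60 + 2.5 = 62.5.

62.50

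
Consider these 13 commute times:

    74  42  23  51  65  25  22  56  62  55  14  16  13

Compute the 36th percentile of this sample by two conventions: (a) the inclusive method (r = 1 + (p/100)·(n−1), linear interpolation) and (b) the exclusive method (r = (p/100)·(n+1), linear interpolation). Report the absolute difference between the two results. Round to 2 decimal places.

0.56

Sorted: 13, 14, 16, 22, 23, 25, 42, 51, 55, 56, 62, 65, 74.
n = 13.
(a) r = 5.32; between ranks 5 (23) and 6 (25): 23.64.
(b) r = 5.04; between ranks 5 (23) and 6 (25): 23.08.
|23.64 − 23.08| = 0.56.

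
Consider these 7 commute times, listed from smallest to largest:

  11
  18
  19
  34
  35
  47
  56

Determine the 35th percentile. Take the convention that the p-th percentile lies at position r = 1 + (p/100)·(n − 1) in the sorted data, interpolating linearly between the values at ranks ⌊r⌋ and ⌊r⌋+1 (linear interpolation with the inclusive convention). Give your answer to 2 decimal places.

n = 7.
r = 1 + (35/100)·(7 − 1) = 1 + 2.1 = 3.1.
Rank 3 is 19 and rank 4 is 34.
Interpolate: 19 + 0.1·(34 − 19) = 19 + 0.1·15 = 20.5.

20.50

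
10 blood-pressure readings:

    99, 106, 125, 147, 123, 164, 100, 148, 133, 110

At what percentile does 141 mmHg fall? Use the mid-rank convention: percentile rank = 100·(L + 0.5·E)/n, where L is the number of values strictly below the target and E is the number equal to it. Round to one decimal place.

Sorted: 99, 100, 106, 110, 123, 125, 133, 147, 148, 164.
Count below 141: L = 7; count equal: E = 0; n = 10.
Percentile rank = 100·(7 + 0.5·0)/10 = 100·7/10 = 70.

70.0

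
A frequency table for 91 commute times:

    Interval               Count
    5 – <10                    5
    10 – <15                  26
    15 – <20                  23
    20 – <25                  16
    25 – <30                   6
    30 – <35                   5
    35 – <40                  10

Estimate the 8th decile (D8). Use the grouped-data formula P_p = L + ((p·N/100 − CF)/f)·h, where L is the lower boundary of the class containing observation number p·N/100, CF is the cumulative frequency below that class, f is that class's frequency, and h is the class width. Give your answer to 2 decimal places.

27.33

N = 91; target position k = 80/100 · 91 = 72.8.
Cumulative frequencies: 5, 31, 54, 70, 76, 81, 91.
Observation 72.8 falls in the class 25 – <30.
L = 25, CF = 70, f = 6, h = 5.
P80 = 25 + ((72.8 − 70)/6)·5 = 25 + 2.33333 = 27.3333.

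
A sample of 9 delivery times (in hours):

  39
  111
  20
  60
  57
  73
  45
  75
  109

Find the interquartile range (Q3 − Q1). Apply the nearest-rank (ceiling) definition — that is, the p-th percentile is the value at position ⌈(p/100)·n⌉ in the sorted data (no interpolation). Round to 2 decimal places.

Sorted: 20, 39, 45, 57, 60, 73, 75, 109, 111.
n = 9.
P25: rank ⌈25/100·9⌉ = 3 → 45.
P75: rank ⌈75/100·9⌉ = 7 → 75.
Difference: 75 − 45 = 30.

30.00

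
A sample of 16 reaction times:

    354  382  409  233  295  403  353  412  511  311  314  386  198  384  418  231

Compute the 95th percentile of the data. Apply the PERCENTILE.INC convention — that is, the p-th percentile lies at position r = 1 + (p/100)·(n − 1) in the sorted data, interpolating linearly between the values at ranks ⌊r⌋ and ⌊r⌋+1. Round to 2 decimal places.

Sorted: 198, 231, 233, 295, 311, 314, 353, 354, 382, 384, 386, 403, 409, 412, 418, 511.
n = 16.
r = 1 + (95/100)·(16 − 1) = 1 + 14.25 = 15.25.
Rank 15 is 418 and rank 16 is 511.
Interpolate: 418 + 0.25·(511 − 418) = 418 + 0.25·93 = 441.25.

441.25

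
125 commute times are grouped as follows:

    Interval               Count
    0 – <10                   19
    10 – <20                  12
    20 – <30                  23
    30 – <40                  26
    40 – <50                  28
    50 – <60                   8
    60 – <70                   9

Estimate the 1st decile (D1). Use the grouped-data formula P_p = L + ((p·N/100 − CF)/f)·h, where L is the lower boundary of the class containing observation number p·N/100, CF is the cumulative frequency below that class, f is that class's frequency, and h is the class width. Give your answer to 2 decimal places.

6.58

N = 125; target position k = 10/100 · 125 = 12.5.
Cumulative frequencies: 19, 31, 54, 80, 108, 116, 125.
Observation 12.5 falls in the class 0 – <10.
L = 0, CF = 0, f = 19, h = 10.
P10 = 0 + ((12.5 − 0)/19)·10 = 0 + 6.57895 = 6.57895.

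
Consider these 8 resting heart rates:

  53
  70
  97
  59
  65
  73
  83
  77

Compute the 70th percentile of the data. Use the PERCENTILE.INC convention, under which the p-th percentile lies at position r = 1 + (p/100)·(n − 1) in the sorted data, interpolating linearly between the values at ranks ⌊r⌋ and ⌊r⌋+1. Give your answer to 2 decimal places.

Sorted: 53, 59, 65, 70, 73, 77, 83, 97.
n = 8.
r = 1 + (70/100)·(8 − 1) = 1 + 4.9 = 5.9.
Rank 5 is 73 and rank 6 is 77.
Interpolate: 73 + 0.9·(77 − 73) = 73 + 0.9·4 = 76.6.

76.60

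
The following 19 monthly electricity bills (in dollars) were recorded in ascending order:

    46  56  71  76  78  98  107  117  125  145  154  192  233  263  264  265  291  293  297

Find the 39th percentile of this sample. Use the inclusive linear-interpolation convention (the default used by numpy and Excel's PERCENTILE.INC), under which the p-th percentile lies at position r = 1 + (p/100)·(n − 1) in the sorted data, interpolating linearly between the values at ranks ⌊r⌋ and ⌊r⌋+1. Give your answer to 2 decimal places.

117.16

n = 19.
r = 1 + (39/100)·(19 − 1) = 1 + 7.02 = 8.02.
Rank 8 is 117 and rank 9 is 125.
Interpolate: 117 + 0.02·(125 − 117) = 117 + 0.02·8 = 117.16.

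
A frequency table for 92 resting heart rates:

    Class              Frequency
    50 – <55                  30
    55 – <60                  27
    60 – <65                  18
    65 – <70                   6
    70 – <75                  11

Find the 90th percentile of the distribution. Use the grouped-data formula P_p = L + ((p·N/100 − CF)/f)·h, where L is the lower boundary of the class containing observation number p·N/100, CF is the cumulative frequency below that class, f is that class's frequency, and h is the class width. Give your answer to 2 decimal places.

N = 92; target position k = 90/100 · 92 = 82.8.
Cumulative frequencies: 30, 57, 75, 81, 92.
Observation 82.8 falls in the class 70 – <75.
L = 70, CF = 81, f = 11, h = 5.
P90 = 70 + ((82.8 − 81)/11)·5 = 70 + 0.818182 = 70.8182.

70.82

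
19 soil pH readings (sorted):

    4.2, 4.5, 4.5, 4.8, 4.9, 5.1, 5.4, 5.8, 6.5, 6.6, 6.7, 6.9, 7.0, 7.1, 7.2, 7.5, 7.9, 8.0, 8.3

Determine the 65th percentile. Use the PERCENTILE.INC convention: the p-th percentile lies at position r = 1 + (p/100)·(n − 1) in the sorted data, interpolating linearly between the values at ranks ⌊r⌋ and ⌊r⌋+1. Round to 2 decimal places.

n = 19.
r = 1 + (65/100)·(19 − 1) = 1 + 11.7 = 12.7.
Rank 12 is 6.9 and rank 13 is 7.0.
Interpolate: 6.9 + 0.7·(7.0 − 6.9) = 6.9 + 0.7·0.1 = 6.97.

6.97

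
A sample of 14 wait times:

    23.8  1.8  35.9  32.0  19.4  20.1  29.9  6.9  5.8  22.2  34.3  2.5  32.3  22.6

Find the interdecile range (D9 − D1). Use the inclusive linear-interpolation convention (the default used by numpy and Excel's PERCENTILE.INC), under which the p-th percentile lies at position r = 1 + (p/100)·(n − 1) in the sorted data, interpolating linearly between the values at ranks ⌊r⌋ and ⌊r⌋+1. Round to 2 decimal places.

30.21

Sorted: 1.8, 2.5, 5.8, 6.9, 19.4, 20.1, 22.2, 22.6, 23.8, 29.9, 32.0, 32.3, 34.3, 35.9.
n = 14.
P10: r = 2.3; ranks 2–3 are 2.5, 5.8; interpolating gives 3.49.
P90: r = 12.7; ranks 12–13 are 32.3, 34.3; interpolating gives 33.7.
Difference: 33.7 − 3.49 = 30.21.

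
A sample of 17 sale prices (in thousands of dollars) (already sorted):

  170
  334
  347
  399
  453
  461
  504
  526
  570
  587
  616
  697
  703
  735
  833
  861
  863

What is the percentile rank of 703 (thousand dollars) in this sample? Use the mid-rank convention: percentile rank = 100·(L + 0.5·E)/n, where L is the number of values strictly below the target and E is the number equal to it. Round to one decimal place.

73.5

Count below 703: L = 12; count equal: E = 1; n = 17.
Percentile rank = 100·(12 + 0.5·1)/17 = 100·12.5/17 = 73.53.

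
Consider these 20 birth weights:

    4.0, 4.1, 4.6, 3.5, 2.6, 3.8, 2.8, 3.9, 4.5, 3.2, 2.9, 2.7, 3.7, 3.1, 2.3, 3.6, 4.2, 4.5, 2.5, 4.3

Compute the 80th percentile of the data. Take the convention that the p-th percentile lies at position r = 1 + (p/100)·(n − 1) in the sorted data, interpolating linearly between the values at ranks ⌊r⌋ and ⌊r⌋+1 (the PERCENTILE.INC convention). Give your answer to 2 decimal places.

4.22

Sorted: 2.3, 2.5, 2.6, 2.7, 2.8, 2.9, 3.1, 3.2, 3.5, 3.6, 3.7, 3.8, 3.9, 4.0, 4.1, 4.2, 4.3, 4.5, 4.5, 4.6.
n = 20.
r = 1 + (80/100)·(20 − 1) = 1 + 15.2 = 16.2.
Rank 16 is 4.2 and rank 17 is 4.3.
Interpolate: 4.2 + 0.2·(4.3 − 4.2) = 4.2 + 0.2·0.1 = 4.22.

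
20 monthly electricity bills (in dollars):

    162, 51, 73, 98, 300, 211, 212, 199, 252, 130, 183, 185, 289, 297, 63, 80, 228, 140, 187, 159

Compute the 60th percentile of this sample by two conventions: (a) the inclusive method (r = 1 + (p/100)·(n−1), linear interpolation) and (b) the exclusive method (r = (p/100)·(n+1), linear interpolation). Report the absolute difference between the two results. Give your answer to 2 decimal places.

2.40

Sorted: 51, 63, 73, 80, 98, 130, 140, 159, 162, 183, 185, 187, 199, 211, 212, 228, 252, 289, 297, 300.
n = 20.
(a) r = 12.4; between ranks 12 (187) and 13 (199): 191.8.
(b) r = 12.6; between ranks 12 (187) and 13 (199): 194.2.
|191.8 − 194.2| = 2.4.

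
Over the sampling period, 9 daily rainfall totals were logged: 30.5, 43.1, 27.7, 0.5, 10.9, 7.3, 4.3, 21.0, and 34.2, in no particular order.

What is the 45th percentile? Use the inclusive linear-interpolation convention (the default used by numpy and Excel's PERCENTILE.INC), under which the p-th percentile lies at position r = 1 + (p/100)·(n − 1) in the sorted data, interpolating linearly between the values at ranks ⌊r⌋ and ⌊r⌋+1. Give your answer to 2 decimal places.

Sorted: 0.5, 4.3, 7.3, 10.9, 21.0, 27.7, 30.5, 34.2, 43.1.
n = 9.
r = 1 + (45/100)·(9 − 1) = 1 + 3.6 = 4.6.
Rank 4 is 10.9 and rank 5 is 21.0.
Interpolate: 10.9 + 0.6·(21.0 − 10.9) = 10.9 + 0.6·10.1 = 16.96.

16.96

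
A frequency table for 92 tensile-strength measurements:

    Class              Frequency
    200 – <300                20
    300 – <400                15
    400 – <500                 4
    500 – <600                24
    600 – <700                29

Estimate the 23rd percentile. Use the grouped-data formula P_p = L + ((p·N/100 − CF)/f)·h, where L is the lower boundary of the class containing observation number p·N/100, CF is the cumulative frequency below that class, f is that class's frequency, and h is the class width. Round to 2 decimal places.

307.73

N = 92; target position k = 23/100 · 92 = 21.16.
Cumulative frequencies: 20, 35, 39, 63, 92.
Observation 21.16 falls in the class 300 – <400.
L = 300, CF = 20, f = 15, h = 100.
P23 = 300 + ((21.16 − 20)/15)·100 = 300 + 7.73333 = 307.733.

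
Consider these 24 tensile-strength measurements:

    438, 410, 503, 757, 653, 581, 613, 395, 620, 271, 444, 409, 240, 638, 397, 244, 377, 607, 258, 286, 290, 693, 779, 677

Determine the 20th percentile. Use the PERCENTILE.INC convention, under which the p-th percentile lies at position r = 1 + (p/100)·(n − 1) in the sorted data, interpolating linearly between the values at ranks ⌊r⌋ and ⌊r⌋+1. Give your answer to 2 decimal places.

Sorted: 240, 244, 258, 271, 286, 290, 377, 395, 397, 409, 410, 438, 444, 503, 581, 607, 613, 620, 638, 653, 677, 693, 757, 779.
n = 24.
r = 1 + (20/100)·(24 − 1) = 1 + 4.6 = 5.6.
Rank 5 is 286 and rank 6 is 290.
Interpolate: 286 + 0.6·(290 − 286) = 286 + 0.6·4 = 288.4.

288.40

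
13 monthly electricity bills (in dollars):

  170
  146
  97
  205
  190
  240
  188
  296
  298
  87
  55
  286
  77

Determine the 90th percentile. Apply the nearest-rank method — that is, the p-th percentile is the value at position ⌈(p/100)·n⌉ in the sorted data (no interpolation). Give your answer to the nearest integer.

296

Sorted: 55, 77, 87, 97, 146, 170, 188, 190, 205, 240, 286, 296, 298.
n = 13.
Position = ⌈90/100 · 13⌉ = ⌈11.7⌉ = 12.
The value at rank 12 is 296.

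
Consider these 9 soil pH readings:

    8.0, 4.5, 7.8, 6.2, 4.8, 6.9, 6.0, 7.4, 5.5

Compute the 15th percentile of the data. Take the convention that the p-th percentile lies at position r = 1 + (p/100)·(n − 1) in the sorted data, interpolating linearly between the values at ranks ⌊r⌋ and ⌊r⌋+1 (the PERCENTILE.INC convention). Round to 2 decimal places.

4.94

Sorted: 4.5, 4.8, 5.5, 6.0, 6.2, 6.9, 7.4, 7.8, 8.0.
n = 9.
r = 1 + (15/100)·(9 − 1) = 1 + 1.2 = 2.2.
Rank 2 is 4.8 and rank 3 is 5.5.
Interpolate: 4.8 + 0.2·(5.5 − 4.8) = 4.8 + 0.2·0.7 = 4.94.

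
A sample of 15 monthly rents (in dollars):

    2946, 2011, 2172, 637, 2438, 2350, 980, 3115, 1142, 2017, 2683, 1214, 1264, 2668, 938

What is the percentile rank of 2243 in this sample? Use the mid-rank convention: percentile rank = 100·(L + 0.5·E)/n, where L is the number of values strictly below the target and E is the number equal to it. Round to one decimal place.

60.0

Sorted: 637, 938, 980, 1142, 1214, 1264, 2011, 2017, 2172, 2350, 2438, 2668, 2683, 2946, 3115.
Count below 2243: L = 9; count equal: E = 0; n = 15.
Percentile rank = 100·(9 + 0.5·0)/15 = 100·9/15 = 60.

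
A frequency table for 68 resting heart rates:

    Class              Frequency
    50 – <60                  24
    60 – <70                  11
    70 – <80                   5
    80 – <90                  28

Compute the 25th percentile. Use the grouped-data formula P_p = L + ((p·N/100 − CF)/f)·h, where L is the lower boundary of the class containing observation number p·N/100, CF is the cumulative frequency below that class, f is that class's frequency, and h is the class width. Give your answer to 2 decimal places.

57.08

N = 68; target position k = 25/100 · 68 = 17.
Cumulative frequencies: 24, 35, 40, 68.
Observation 17 falls in the class 50 – <60.
L = 50, CF = 0, f = 24, h = 10.
P25 = 50 + ((17 − 0)/24)·10 = 50 + 7.08333 = 57.0833.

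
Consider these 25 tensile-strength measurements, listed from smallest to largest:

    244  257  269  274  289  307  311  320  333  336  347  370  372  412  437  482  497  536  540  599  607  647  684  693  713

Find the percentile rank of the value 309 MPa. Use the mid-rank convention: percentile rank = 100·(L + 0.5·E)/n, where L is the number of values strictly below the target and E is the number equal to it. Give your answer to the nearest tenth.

24.0

Count below 309: L = 6; count equal: E = 0; n = 25.
Percentile rank = 100·(6 + 0.5·0)/25 = 100·6/25 = 24.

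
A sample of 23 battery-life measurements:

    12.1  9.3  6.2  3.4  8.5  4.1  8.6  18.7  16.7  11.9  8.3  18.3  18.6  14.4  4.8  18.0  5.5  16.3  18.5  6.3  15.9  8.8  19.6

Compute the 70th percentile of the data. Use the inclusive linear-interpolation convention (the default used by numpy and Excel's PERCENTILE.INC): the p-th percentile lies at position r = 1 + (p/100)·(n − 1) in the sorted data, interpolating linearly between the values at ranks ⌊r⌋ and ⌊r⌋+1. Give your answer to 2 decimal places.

Sorted: 3.4, 4.1, 4.8, 5.5, 6.2, 6.3, 8.3, 8.5, 8.6, 8.8, 9.3, 11.9, 12.1, 14.4, 15.9, 16.3, 16.7, 18.0, 18.3, 18.5, 18.6, 18.7, 19.6.
n = 23.
r = 1 + (70/100)·(23 − 1) = 1 + 15.4 = 16.4.
Rank 16 is 16.3 and rank 17 is 16.7.
Interpolate: 16.3 + 0.4·(16.7 − 16.3) = 16.3 + 0.4·0.4 = 16.46.

16.46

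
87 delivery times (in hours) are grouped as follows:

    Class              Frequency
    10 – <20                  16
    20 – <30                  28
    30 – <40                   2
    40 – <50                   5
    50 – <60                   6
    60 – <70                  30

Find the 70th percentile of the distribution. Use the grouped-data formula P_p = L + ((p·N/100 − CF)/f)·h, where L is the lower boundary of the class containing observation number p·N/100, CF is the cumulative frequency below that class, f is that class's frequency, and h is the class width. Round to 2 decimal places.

N = 87; target position k = 70/100 · 87 = 60.9.
Cumulative frequencies: 16, 44, 46, 51, 57, 87.
Observation 60.9 falls in the class 60 – <70.
L = 60, CF = 57, f = 30, h = 10.
P70 = 60 + ((60.9 − 57)/30)·10 = 60 + 1.3 = 61.3.

61.30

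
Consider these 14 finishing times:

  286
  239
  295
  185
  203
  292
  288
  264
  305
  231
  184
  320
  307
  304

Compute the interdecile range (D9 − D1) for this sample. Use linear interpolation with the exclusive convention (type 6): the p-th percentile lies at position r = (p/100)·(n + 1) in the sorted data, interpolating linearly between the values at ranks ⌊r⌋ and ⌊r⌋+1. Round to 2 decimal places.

129.00

Sorted: 184, 185, 203, 231, 239, 264, 286, 288, 292, 295, 304, 305, 307, 320.
n = 14.
P10: r = 1.5; ranks 1–2 are 184, 185; interpolating gives 184.5.
P90: r = 13.5; ranks 13–14 are 307, 320; interpolating gives 313.5.
Difference: 313.5 − 184.5 = 129.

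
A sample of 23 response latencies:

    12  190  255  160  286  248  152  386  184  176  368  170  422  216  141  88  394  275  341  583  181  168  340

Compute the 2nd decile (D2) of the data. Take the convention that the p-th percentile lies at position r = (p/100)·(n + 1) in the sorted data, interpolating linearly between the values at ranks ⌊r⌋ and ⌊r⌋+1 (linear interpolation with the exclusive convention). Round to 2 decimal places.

Sorted: 12, 88, 141, 152, 160, 168, 170, 176, 181, 184, 190, 216, 248, 255, 275, 286, 340, 341, 368, 386, 394, 422, 583.
n = 23.
r = (20/100)·(23 + 1) = 4.8.
Rank 4 is 152 and rank 5 is 160.
Interpolate: 152 + 0.8·(160 − 152) = 152 + 0.8·8 = 158.4.

158.40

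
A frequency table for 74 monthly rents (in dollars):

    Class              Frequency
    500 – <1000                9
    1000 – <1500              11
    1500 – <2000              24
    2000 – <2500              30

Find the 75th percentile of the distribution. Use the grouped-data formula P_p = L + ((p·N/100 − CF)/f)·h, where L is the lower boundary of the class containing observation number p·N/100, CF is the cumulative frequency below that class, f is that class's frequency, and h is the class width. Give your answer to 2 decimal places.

N = 74; target position k = 75/100 · 74 = 55.5.
Cumulative frequencies: 9, 20, 44, 74.
Observation 55.5 falls in the class 2000 – <2500.
L = 2000, CF = 44, f = 30, h = 500.
P75 = 2000 + ((55.5 − 44)/30)·500 = 2000 + 191.667 = 2191.67.

2191.67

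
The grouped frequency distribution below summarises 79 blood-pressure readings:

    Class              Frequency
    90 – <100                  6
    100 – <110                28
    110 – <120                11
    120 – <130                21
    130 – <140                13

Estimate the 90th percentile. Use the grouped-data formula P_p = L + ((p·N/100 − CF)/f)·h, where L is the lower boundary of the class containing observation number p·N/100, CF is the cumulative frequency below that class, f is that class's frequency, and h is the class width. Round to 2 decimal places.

N = 79; target position k = 90/100 · 79 = 71.1.
Cumulative frequencies: 6, 34, 45, 66, 79.
Observation 71.1 falls in the class 130 – <140.
L = 130, CF = 66, f = 13, h = 10.
P90 = 130 + ((71.1 − 66)/13)·10 = 130 + 3.92308 = 133.923.

133.92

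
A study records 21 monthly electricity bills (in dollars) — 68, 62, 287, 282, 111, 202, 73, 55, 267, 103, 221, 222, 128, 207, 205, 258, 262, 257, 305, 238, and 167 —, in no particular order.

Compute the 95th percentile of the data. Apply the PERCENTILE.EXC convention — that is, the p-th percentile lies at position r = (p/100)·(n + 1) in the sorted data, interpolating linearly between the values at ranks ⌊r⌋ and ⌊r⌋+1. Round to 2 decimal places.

Sorted: 55, 62, 68, 73, 103, 111, 128, 167, 202, 205, 207, 221, 222, 238, 257, 258, 262, 267, 282, 287, 305.
n = 21.
r = (95/100)·(21 + 1) = 20.9.
Rank 20 is 287 and rank 21 is 305.
Interpolate: 287 + 0.9·(305 − 287) = 287 + 0.9·18 = 303.2.

303.20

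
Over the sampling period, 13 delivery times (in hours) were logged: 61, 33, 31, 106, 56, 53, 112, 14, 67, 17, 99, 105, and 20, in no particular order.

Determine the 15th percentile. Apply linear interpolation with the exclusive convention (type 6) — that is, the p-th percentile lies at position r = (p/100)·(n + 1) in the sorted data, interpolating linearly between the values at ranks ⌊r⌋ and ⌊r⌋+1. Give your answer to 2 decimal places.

17.30

Sorted: 14, 17, 20, 31, 33, 53, 56, 61, 67, 99, 105, 106, 112.
n = 13.
r = (15/100)·(13 + 1) = 2.1.
Rank 2 is 17 and rank 3 is 20.
Interpolate: 17 + 0.1·(20 − 17) = 17 + 0.1·3 = 17.3.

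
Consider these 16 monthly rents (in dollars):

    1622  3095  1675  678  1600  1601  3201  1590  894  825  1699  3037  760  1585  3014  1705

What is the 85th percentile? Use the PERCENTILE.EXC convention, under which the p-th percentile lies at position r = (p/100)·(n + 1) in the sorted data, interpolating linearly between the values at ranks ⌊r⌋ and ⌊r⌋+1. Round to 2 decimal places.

3063.10

Sorted: 678, 760, 825, 894, 1585, 1590, 1600, 1601, 1622, 1675, 1699, 1705, 3014, 3037, 3095, 3201.
n = 16.
r = (85/100)·(16 + 1) = 14.45.
Rank 14 is 3037 and rank 15 is 3095.
Interpolate: 3037 + 0.45·(3095 − 3037) = 3037 + 0.45·58 = 3063.1.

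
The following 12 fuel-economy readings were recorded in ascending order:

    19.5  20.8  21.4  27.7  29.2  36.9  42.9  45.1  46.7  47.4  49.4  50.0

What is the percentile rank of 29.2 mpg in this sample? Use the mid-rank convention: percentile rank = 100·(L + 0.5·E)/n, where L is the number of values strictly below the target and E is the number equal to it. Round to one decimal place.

Count below 29.2: L = 4; count equal: E = 1; n = 12.
Percentile rank = 100·(4 + 0.5·1)/12 = 100·4.5/12 = 37.5.

37.5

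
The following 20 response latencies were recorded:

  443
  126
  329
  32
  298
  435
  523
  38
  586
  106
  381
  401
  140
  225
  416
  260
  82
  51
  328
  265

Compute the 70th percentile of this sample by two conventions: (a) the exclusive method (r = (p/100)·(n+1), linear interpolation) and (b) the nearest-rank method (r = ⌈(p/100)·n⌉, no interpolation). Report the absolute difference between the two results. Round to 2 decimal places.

Sorted: 32, 38, 51, 82, 106, 126, 140, 225, 260, 265, 298, 328, 329, 381, 401, 416, 435, 443, 523, 586.
n = 20.
(a) r = 14.7; between ranks 14 (381) and 15 (401): 395.
(b) the nearest-rank method: rank 14 → 381.
|395 − 381| = 14.

14.00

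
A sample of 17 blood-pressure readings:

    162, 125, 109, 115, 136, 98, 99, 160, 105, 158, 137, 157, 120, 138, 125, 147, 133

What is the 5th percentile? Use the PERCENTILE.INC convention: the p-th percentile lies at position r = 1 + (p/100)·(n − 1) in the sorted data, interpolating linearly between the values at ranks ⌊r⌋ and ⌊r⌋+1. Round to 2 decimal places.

Sorted: 98, 99, 105, 109, 115, 120, 125, 125, 133, 136, 137, 138, 147, 157, 158, 160, 162.
n = 17.
r = 1 + (5/100)·(17 − 1) = 1 + 0.8 = 1.8.
Rank 1 is 98 and rank 2 is 99.
Interpolate: 98 + 0.8·(99 − 98) = 98 + 0.8·1 = 98.8.

98.80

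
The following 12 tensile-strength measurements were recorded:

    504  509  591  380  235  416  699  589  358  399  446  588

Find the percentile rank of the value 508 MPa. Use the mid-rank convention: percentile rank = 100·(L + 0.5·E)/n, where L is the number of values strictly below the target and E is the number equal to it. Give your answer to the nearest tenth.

Sorted: 235, 358, 380, 399, 416, 446, 504, 509, 588, 589, 591, 699.
Count below 508: L = 7; count equal: E = 0; n = 12.
Percentile rank = 100·(7 + 0.5·0)/12 = 100·7/12 = 58.33.

58.3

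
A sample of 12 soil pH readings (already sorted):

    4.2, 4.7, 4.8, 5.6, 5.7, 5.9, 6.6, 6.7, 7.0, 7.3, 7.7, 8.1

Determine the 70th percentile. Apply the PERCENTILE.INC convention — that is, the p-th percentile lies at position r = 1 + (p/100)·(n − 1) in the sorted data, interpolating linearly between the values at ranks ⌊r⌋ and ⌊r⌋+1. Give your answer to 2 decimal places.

n = 12.
r = 1 + (70/100)·(12 − 1) = 1 + 7.7 = 8.7.
Rank 8 is 6.7 and rank 9 is 7.0.
Interpolate: 6.7 + 0.7·(7.0 − 6.7) = 6.7 + 0.7·0.3 = 6.91.

6.91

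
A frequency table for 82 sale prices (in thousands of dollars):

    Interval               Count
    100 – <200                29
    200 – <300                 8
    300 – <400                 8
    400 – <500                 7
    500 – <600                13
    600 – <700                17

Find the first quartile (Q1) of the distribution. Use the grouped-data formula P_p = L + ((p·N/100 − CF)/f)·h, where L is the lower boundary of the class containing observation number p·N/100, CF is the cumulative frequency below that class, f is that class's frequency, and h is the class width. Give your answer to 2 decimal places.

170.69

N = 82; target position k = 25/100 · 82 = 20.5.
Cumulative frequencies: 29, 37, 45, 52, 65, 82.
Observation 20.5 falls in the class 100 – <200.
L = 100, CF = 0, f = 29, h = 100.
P25 = 100 + ((20.5 − 0)/29)·100 = 100 + 70.6897 = 170.69.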